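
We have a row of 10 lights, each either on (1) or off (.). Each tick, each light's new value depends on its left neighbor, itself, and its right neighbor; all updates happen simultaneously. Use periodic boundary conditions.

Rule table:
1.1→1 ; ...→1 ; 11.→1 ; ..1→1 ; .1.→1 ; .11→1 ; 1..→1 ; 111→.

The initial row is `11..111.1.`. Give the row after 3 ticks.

tick 1: 11111.1111
tick 2: ....111...
tick 3: 11111.1111

11111.1111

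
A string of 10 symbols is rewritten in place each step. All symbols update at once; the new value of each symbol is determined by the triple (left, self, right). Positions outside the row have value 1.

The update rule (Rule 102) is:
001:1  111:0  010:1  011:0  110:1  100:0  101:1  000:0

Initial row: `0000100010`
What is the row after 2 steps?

0010101000

0001100111
0010101000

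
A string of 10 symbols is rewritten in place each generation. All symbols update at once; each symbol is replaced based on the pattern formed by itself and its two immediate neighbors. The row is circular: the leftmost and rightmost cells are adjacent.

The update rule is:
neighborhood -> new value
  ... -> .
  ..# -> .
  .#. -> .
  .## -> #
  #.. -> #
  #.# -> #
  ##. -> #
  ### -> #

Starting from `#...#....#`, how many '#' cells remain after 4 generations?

7

##...#...#
###...#..#
####...#.#
#####...##
count of #: 7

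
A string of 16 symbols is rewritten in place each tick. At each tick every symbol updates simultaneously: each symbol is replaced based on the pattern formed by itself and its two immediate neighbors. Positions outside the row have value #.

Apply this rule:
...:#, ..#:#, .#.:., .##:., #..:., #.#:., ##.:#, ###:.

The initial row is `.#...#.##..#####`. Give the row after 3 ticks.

...##...#.#.....
.##.#.##....####
..#....#.###....

..#....#.###....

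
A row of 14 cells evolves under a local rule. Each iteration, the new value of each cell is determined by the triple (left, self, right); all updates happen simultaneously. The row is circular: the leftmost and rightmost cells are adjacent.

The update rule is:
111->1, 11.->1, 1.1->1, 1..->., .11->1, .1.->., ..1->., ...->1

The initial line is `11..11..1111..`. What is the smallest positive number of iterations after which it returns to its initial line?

11..11..1111..

1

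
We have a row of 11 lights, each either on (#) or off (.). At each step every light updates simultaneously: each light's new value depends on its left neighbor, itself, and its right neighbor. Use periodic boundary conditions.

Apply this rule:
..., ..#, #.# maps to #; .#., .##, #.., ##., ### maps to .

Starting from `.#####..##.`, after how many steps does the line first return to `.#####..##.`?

step 1: #......#...
step 2: ..#####..##
step 3: .#......#..
step 4: #..#####..#
step 5: ..#......#.
step 6: ##..#####..
step 7: ...#......#
step 8: .##..#####.
step 9: #...#......
step 10: ..##..#####
step 11: .#...#.....
step 12: #..##..####
step 13: ..#...#....
step 14: ##..##..###
step 15: ...#...#...
step 16: ###..##..##
step 17: ....#...#..
step 18: ####..##..#
step 19: .....#...#.
step 20: #####..##..
step 21: ......#...#
step 22: .#####..##.

22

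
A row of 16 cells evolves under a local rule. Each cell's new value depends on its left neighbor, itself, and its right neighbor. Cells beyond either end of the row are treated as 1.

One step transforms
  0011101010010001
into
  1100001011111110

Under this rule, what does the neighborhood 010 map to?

1

At position 6 the neighborhood is 010; the next row has 1 there.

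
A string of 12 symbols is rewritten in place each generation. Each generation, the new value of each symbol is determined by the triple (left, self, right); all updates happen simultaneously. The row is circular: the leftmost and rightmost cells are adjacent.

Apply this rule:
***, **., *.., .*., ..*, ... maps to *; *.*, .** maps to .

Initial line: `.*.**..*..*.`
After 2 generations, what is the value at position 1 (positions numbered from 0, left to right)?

**..********
****.*******
position 1 holds *

*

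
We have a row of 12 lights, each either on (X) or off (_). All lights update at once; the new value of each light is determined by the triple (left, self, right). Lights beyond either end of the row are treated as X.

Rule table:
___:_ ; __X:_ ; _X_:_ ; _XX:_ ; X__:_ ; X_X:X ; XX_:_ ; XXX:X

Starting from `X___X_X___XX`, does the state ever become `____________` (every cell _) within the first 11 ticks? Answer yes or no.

yes

_____X_____X
____________
all cells are _ at tick 2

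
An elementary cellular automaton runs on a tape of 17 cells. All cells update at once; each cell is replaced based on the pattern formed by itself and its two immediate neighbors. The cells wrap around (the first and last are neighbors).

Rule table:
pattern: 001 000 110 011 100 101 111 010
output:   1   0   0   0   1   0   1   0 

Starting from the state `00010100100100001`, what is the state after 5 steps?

step 1: 10100011011010010
step 2: 00010100000001100
step 3: 00100010000010010
step 4: 01010101000101101
step 5: 00000000101000000

00000000101000000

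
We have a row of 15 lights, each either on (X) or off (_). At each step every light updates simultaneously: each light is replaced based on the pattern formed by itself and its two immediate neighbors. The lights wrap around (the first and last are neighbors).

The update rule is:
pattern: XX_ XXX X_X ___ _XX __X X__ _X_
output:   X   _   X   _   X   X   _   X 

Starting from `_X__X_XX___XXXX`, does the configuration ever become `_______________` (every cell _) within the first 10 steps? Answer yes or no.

XX_XXXXX__XX__X
_XXX___X_XXX_XX
XX_X__XXXX_XXXX
_XXX_XX__XXX___
XX_XXXX_XX_X___
XXXX__XXXXXX__X
___X_XX____X_XX
__XXXXX___XXXXX
_XX___X__XX___X
XXX__XX_XXX__XX
step 10 is XXX__XX_XXX__XX, still not uniform _

no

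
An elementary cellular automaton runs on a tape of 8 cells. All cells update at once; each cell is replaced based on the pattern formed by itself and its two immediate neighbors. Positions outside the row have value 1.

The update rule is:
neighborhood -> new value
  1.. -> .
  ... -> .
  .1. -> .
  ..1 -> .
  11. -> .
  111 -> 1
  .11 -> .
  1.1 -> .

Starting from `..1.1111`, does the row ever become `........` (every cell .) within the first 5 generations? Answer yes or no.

yes

.....111
......11
.......1
........
all cells are . at generation 4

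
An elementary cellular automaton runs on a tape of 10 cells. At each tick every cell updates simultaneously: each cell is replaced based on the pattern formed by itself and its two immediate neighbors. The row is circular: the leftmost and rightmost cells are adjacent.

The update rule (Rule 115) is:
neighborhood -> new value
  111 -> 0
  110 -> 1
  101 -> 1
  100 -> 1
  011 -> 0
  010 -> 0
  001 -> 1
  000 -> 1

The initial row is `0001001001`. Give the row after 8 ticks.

1011011001

tick 1: 1110110110
tick 2: 0011011011
tick 3: 1101101101
tick 4: 0110110110
tick 5: 1011011011
tick 6: 1101101100
tick 7: 0110110111
tick 8: 1011011001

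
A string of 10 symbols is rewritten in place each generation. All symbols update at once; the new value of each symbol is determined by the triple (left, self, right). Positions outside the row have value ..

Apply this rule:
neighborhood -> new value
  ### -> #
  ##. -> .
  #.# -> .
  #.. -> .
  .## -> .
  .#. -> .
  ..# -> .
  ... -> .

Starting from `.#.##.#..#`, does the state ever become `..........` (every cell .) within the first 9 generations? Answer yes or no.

yes

generation 1: ..........
all cells are . at generation 1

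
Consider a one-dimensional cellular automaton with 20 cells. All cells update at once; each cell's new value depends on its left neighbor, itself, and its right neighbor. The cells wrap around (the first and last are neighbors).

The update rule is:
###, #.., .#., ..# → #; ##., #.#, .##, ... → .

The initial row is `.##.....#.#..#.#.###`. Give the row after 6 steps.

.##.#.....#..###.#.#

...#...##.####.#..#.
..###.#....##..#####
##.#..##..#..##.###.
...###..#####....#..
..#.#.##.###.#..###.
.##.#.....#..###.#.#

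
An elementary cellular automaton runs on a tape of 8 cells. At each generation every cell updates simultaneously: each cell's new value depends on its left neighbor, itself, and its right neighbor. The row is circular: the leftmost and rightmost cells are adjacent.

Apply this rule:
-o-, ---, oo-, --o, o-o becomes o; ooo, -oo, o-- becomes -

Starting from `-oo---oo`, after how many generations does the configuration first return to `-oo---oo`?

24

generation 1: o-o-oo-o
generation 2: oooo-oo-
generation 3: ---oo-oo
generation 4: -oo-oo-o
generation 5: o-oo-ooo
generation 6: oo-oo---
generation 7: -oo-o-oo
generation 8: o-oooo-o
generation 9: oo---oo-
generation 10: -o-oo-oo
generation 11: ooo-oo-o
generation 12: --oo-oo-
generation 13: oo-oo-o-
generation 14: -oo-oooo
generation 15: o-oo---o
generation 16: oo-o-oo-
generation 17: -oooo-oo
generation 18: o---oo-o
generation 19: o-oo-oo-
generation 20: oo-oo-oo
generation 21: -oo-oo--
generation 22: o-oo-o-o
generation 23: oo-oooo-
generation 24: -oo---oo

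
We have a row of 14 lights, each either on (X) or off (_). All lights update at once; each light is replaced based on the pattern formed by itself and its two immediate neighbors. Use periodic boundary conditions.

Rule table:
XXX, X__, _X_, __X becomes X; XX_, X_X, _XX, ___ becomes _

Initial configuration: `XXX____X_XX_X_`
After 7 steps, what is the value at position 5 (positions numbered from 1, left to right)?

X

step 1: _X_X__XX____X_
step 2: XX_XXX__X__XXX
step 3: X___X_XXXXX_XX
step 4: _X_XX__XXX___X
step 5: _X___XX_X_X_XX
step 6: _XX_X___X_X___
step 7: X___XX_XX_XX__
position 5 holds X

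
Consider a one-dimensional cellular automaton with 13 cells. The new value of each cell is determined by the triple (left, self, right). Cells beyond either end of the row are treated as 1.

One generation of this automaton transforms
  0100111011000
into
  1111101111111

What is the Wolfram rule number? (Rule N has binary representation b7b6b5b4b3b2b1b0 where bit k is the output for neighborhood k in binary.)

position 5: 111 → 0  (bit 7 = 0)
position 6: 110 → 1  (bit 6 = 1)
position 0: 101 → 1  (bit 5 = 1)
position 2: 100 → 1  (bit 4 = 1)
position 4: 011 → 1  (bit 3 = 1)
position 1: 010 → 1  (bit 2 = 1)
position 3: 001 → 1  (bit 1 = 1)
position 11: 000 → 1  (bit 0 = 1)
bits b7..b0 = 01111111 = 127

127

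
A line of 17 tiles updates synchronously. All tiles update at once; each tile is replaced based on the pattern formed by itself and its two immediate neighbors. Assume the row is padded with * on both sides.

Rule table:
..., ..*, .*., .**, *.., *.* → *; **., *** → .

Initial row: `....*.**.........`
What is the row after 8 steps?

*******.*********
.......**........
********.********
........**.......
*********.*******
.........**......
**********.******
..........**.....

..........**.....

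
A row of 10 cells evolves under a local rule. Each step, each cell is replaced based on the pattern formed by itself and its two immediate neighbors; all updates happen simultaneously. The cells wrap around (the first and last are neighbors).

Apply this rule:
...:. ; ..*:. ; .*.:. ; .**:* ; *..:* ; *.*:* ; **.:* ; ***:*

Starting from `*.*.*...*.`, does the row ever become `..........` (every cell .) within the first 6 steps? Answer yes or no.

no

.*.*.*...*
*.*.*.*...
.*.*.*.*..
..*.*.*.*.
...*.*.*.*
*...*.*.*.
step 6 is *...*.*.*., still not uniform .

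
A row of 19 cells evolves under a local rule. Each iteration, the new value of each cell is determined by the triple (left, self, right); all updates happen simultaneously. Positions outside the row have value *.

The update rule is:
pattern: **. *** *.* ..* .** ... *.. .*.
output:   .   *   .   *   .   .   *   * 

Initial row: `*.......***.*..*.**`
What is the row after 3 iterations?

.*.....*.*..****..*
.**...**.***.**.**.
...*.*....*........

...*.*....*........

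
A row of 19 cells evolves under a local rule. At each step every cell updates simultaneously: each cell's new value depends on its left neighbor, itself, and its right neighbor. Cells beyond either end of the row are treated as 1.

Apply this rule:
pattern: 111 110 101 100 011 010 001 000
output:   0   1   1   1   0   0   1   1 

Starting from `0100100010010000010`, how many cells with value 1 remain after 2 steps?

1011011101101111101
1101100110110000110
count of 1: 10

10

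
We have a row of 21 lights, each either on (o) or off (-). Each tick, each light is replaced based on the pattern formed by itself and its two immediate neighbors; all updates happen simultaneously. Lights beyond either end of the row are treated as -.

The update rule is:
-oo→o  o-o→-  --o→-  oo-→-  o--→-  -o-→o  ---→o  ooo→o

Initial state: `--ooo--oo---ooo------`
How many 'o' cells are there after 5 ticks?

9

o-oo---o--o-oo--ooooo
o-o--o-o--o-o---oooo-
o-o--o-o--o-o-o-ooo--
o-o--o-o--o-o-o-oo--o
o-o--o-o--o-o-o-o---o
count of o: 9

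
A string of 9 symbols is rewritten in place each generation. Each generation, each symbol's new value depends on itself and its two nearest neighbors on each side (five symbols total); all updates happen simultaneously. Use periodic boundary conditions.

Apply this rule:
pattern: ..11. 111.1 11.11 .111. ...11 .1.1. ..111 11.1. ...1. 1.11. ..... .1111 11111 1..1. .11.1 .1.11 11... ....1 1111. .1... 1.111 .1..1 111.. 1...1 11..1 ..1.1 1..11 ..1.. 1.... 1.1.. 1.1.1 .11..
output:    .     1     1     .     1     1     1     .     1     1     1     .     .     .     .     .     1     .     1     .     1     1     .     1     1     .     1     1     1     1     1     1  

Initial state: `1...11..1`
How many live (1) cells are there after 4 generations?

1111.111.
1.1111.11
111.1111.
1.111.111
count of 1: 7

7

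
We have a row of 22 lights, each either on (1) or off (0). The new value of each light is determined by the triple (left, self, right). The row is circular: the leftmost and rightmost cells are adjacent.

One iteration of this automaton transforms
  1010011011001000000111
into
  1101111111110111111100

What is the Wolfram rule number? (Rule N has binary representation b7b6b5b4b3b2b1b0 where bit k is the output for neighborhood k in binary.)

position 20: 111 → 0  (bit 7 = 0)
position 0: 110 → 1  (bit 6 = 1)
position 1: 101 → 1  (bit 5 = 1)
position 3: 100 → 1  (bit 4 = 1)
position 5: 011 → 1  (bit 3 = 1)
position 2: 010 → 0  (bit 2 = 0)
position 4: 001 → 1  (bit 1 = 1)
position 14: 000 → 1  (bit 0 = 1)
bits b7..b0 = 01111011 = 123

123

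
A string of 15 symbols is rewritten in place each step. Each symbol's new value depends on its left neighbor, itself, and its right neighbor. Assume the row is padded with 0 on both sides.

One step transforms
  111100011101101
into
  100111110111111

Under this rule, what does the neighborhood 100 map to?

1

At position 4 the neighborhood is 100; the next row has 1 there.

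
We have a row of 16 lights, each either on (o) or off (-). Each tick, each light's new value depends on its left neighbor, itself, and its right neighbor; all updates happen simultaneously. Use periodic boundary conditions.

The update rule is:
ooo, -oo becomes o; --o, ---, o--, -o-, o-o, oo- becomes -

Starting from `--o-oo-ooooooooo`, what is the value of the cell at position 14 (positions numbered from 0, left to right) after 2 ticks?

-

tick 1: ----o--oooooooo-
tick 2: -------ooooooo--
position 14 holds -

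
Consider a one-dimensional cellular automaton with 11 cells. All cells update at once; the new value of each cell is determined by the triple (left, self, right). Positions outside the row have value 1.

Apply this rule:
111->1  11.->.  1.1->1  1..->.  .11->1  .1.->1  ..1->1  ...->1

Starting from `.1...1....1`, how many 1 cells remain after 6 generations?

10

11.111.1111
1.111.11111
.111.111111
111.1111111
11.11111111
1.111111111
count of 1: 10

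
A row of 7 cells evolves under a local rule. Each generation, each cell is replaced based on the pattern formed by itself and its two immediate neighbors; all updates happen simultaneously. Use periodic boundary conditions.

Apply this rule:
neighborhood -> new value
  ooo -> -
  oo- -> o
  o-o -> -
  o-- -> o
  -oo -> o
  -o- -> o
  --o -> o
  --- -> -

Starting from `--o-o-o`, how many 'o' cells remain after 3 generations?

ooo-o-o
--o-o-o  (repeats generation 0; period 2)
generation 3: ooo-o-o
count of o: 5

5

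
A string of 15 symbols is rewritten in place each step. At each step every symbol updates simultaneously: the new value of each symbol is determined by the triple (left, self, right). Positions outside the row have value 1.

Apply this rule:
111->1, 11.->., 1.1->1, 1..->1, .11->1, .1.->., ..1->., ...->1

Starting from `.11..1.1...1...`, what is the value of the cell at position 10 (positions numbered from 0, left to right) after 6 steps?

step 1: 11.1..1.11..11.
step 2: 1.1.1..11.1.1.1
step 3: .1.1.1.1.1.1.11
step 4: 1.1.1.1.1.1.111
step 5: .1.1.1.1.1.1111
step 6: 1.1.1.1.1.11111
position 10 holds 1

1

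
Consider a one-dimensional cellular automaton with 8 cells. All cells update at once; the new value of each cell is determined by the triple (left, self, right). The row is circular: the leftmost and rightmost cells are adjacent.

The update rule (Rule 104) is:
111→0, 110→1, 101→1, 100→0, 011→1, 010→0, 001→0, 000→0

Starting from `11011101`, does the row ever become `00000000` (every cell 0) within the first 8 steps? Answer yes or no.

01110111
11011101  (repeats step 0; period 2)
step 8: 11011101
step 8 is 11011101, still not uniform 0

no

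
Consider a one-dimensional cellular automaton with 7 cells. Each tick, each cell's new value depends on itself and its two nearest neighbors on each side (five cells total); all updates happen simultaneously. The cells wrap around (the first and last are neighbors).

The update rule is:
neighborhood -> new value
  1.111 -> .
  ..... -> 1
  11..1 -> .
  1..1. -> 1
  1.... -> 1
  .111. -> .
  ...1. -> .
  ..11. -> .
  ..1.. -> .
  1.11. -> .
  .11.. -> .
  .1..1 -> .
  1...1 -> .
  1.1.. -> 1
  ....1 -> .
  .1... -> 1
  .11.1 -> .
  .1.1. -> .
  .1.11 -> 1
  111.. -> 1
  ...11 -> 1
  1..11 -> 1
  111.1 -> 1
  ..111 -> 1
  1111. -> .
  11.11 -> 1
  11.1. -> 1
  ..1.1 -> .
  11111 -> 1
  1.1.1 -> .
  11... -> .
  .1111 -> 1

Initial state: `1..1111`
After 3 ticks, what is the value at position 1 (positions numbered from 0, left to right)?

.

tick 1: 1.1111.
tick 2: .1.1.11
tick 3: 1...1..
position 1 holds .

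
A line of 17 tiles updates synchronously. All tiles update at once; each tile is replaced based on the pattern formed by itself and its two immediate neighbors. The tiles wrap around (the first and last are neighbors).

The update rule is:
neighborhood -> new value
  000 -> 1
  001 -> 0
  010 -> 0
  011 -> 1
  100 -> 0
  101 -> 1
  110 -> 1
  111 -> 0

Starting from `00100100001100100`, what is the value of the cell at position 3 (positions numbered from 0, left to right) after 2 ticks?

tick 1: 10000001101100001
tick 2: 10111101111101101
position 3 holds 1

1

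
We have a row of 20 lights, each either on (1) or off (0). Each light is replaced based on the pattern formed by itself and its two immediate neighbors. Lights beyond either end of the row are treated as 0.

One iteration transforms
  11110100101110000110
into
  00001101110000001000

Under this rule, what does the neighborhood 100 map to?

0

At position 6 the neighborhood is 100; the next row has 0 there.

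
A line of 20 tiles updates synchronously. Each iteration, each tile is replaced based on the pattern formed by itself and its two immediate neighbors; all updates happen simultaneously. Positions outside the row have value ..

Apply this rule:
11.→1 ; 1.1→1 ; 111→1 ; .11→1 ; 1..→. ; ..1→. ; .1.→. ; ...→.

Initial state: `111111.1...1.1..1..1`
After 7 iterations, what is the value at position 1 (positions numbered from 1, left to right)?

1

1111111.....1.......
1111111.............
1111111.............  (fixed point — unchanged through iteration 7)
position 1 holds 1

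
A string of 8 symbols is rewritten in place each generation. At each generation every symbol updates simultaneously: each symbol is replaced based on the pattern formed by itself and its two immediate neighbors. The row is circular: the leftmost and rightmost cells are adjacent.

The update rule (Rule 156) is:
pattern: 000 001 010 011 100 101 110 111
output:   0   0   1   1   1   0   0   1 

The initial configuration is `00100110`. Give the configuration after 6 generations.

10100101

00110101
10100101
00110101  (repeats generation 1; period 2)
generation 6: 10100101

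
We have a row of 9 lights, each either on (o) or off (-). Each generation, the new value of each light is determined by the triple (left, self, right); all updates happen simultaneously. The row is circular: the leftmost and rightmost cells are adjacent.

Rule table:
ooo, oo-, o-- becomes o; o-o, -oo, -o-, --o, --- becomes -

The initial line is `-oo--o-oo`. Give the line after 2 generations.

--oo----o
o--oo----

o--oo----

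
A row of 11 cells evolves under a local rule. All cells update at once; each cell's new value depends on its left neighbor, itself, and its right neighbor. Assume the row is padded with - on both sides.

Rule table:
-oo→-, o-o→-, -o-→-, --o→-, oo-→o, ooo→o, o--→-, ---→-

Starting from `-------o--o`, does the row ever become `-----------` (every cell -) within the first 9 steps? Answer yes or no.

-----------
all cells are - at step 1

yes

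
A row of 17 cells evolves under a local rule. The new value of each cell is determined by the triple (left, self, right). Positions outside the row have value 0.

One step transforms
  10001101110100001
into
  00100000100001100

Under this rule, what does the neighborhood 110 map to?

At position 5 the neighborhood is 110; the next row has 0 there.

0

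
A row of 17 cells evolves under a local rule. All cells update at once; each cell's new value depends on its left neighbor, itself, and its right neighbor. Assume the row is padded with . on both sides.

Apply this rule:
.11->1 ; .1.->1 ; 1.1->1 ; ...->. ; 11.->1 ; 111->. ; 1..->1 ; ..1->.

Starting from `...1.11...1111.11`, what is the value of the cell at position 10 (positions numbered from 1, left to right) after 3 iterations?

1

...11111..1..1111
...1...11.11.1..1
...11..11111111.1
position 10 holds 1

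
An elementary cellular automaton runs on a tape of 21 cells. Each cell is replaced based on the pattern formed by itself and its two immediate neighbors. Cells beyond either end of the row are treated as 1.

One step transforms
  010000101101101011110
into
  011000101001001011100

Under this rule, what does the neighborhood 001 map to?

0

At position 5 the neighborhood is 001; the next row has 0 there.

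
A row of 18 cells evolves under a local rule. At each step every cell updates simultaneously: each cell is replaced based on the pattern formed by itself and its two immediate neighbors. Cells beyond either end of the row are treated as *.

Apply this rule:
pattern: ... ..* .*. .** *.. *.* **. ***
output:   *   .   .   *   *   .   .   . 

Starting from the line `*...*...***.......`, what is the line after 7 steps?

.......*.*....***.

.**..**.*..******.
.*.*.*...*.*......
......**....*****.
*****.*.***.*.....
........*....****.
*******..***.*....
.......*.*....***.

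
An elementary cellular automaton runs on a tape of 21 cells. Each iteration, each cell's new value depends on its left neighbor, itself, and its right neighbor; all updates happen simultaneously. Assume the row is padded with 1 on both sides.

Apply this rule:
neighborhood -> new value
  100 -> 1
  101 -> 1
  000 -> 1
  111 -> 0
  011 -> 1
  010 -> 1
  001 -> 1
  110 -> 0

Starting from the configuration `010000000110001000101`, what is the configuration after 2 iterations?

000000000011000000000

111111111101111111111
000000000011000000000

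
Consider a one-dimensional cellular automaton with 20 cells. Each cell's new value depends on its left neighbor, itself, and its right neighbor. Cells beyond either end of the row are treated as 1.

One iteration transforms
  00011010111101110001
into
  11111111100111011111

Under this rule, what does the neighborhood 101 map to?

1

At position 5 the neighborhood is 101; the next row has 1 there.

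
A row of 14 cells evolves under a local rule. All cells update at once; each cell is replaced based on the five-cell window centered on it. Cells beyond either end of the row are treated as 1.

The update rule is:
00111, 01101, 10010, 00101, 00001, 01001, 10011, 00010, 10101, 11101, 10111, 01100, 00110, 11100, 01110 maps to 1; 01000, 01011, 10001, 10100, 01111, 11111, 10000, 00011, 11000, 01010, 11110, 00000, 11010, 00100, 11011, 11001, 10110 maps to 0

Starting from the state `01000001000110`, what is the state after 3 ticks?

00110010110010

00000110000110
00010110010110
00110010110010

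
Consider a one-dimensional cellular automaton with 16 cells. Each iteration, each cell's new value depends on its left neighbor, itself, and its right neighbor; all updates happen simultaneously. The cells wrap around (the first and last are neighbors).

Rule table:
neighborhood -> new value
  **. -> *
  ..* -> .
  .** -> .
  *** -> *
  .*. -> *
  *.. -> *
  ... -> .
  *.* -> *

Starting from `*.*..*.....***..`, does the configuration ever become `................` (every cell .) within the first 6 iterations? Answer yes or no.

no

****.**.....***.
.****.**.....***
*.****.**.....**
**.****.**.....*
***.****.**.....
.***.****.**....
iteration 6 is .***.****.**...., still not uniform .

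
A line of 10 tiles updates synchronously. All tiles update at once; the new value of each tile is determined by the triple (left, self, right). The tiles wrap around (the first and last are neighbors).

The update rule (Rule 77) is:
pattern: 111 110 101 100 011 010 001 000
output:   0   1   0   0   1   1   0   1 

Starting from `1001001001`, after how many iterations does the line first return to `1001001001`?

1001001001

1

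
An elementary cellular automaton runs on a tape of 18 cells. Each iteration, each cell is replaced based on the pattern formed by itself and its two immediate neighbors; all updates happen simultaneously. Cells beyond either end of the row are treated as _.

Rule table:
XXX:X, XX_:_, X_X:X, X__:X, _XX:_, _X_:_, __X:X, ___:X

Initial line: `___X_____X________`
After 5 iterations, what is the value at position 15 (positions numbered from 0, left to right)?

XXX_XXXXX_XXXXXXXX
_X_X_XXX_X_XXXXXX_
X_X_X_X_X_X_XXXX_X
_X_X_X_X_X_X_XX_X_
X_X_X_X_X_X_X__X_X
position 15 holds X

X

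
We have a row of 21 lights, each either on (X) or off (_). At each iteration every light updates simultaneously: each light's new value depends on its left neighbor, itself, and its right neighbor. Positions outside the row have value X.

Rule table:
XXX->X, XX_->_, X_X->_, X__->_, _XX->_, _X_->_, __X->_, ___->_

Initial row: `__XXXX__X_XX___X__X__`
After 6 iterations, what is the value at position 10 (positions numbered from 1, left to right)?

___XX________________
_____________________
_____________________  (fixed point — unchanged through iteration 6)
position 10 holds _

_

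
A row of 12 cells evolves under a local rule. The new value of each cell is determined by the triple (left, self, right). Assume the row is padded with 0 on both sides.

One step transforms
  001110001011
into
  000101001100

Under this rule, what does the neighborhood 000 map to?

0

At position 0 the neighborhood is 000; the next row has 0 there.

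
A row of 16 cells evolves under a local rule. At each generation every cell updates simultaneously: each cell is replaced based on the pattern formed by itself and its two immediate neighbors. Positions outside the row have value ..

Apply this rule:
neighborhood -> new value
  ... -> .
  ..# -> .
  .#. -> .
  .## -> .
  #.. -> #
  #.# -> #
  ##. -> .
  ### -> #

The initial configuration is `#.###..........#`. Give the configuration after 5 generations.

.....#.#.#......

.#.#.#..........
..#.#.#.........
...#.#.#........
....#.#.#.......
.....#.#.#......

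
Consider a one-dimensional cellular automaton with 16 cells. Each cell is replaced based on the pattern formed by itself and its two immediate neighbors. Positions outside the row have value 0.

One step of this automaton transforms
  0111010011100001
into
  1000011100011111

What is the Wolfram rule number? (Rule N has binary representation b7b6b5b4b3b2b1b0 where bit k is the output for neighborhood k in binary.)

23

position 2: 111 → 0  (bit 7 = 0)
position 3: 110 → 0  (bit 6 = 0)
position 4: 101 → 0  (bit 5 = 0)
position 6: 100 → 1  (bit 4 = 1)
position 1: 011 → 0  (bit 3 = 0)
position 5: 010 → 1  (bit 2 = 1)
position 0: 001 → 1  (bit 1 = 1)
position 12: 000 → 1  (bit 0 = 1)
bits b7..b0 = 00010111 = 23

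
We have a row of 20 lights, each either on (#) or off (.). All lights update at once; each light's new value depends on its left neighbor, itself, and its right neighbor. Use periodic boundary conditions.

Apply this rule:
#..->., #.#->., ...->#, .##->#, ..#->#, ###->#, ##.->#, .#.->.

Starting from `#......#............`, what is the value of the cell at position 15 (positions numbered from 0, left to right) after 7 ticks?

tick 1: ..#####..###########
tick 2: .######.############
tick 3: .######.############  (fixed point — unchanged through tick 7)
position 15 holds #

#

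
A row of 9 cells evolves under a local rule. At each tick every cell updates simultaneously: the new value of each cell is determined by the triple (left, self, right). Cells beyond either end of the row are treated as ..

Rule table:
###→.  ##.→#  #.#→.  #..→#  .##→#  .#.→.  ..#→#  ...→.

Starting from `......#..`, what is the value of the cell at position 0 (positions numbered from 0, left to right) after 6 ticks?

tick 1: .....#.#.
tick 2: ....#...#
tick 3: ...#.#.#.
tick 4: ..#.....#
tick 5: .#.#...#.
tick 6: #...#.#.#
position 0 holds #

#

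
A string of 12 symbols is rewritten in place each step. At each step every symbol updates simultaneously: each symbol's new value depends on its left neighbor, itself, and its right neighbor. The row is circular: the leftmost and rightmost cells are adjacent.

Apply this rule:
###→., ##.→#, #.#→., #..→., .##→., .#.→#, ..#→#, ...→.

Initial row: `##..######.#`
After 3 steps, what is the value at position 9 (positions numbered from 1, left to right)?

.

.#.#.....#..
##.#....##..
.#.#...#.#.#
position 9 holds .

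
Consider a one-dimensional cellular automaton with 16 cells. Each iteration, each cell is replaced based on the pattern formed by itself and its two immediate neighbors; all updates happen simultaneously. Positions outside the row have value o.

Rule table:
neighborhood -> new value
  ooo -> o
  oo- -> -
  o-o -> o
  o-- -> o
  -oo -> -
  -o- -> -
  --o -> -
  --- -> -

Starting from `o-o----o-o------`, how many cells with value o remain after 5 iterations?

iteration 1: -o-o----o-o-----
iteration 2: o-o-o----o-o----
iteration 3: -o-o-o----o-o---
iteration 4: o-o-o-o----o-o--
iteration 5: -o-o-o-o----o-o-
count of o: 6

6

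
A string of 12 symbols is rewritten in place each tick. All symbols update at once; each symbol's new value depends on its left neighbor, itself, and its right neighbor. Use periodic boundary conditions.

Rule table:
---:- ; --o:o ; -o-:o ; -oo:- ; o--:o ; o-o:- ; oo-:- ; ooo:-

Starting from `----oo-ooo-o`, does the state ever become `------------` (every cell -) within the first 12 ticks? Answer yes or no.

no

tick 1: o--o-------o
tick 2: -oooo-----o-
tick 3: o----o---ooo
tick 4: -o--ooo-o---
tick 5: oooo----oo--
tick 6: ----o--o--oo
tick 7: o--ooooooo--
tick 8: ooo-------oo
tick 9: ---o-----o--
tick 10: --ooo---ooo-
tick 11: -o---o-o---o
tick 12: -oo-oo-oo-oo
tick 12 is -oo-oo-oo-oo, still not uniform -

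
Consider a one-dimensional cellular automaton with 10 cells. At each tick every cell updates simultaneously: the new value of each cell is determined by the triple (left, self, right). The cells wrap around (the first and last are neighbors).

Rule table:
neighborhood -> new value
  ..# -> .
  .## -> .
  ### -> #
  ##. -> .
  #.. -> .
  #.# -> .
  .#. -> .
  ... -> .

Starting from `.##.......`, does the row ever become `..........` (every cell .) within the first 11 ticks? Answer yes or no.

..........
all cells are . at tick 1

yes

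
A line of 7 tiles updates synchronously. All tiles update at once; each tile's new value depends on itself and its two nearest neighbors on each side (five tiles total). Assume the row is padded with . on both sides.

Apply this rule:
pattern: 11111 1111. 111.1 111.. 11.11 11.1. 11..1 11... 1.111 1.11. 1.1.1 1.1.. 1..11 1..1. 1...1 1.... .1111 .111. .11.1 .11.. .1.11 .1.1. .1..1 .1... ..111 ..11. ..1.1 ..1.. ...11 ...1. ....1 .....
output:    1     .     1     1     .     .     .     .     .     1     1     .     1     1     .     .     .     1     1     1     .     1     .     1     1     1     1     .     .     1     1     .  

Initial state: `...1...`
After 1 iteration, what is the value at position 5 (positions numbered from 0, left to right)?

.

.11.1..
position 5 holds .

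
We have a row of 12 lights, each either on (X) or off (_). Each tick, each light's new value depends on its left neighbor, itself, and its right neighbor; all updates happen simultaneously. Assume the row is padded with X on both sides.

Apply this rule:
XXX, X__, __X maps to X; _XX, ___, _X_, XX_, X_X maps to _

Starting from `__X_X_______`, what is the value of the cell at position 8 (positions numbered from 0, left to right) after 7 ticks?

_

tick 1: XX___X_____X
tick 2: X_X_X_X___X_
tick 3: _______X_X__
tick 4: X_____X___XX
tick 5: _X___X_X_X_X
tick 6: __X_X_______  (repeats tick 0; period 6)
tick 7: XX___X_____X
position 8 holds _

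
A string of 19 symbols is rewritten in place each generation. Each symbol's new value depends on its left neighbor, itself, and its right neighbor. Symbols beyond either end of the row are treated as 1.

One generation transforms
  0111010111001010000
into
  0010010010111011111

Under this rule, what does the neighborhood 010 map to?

1

At position 5 the neighborhood is 010; the next row has 1 there.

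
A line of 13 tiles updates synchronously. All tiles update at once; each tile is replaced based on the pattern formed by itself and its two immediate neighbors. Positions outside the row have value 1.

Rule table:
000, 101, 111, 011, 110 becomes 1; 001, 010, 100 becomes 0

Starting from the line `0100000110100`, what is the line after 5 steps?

1001111111111

step 1: 1001110111000
step 2: 1001111111010
step 3: 1001111111101
step 4: 1001111111111
step 5: 1001111111111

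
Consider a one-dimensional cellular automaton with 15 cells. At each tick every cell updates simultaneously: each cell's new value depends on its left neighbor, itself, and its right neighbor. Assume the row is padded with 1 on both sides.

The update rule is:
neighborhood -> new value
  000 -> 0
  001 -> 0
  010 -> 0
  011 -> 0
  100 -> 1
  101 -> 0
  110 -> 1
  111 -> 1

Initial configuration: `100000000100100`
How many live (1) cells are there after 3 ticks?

110000000010010
111000000001000
111100000000100
count of 1: 5

5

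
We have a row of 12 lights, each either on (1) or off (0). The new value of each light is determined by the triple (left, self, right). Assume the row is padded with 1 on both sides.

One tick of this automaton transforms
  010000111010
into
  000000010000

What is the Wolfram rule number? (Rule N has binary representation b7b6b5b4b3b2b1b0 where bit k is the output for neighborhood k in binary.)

128

position 7: 111 → 1  (bit 7 = 1)
position 8: 110 → 0  (bit 6 = 0)
position 0: 101 → 0  (bit 5 = 0)
position 2: 100 → 0  (bit 4 = 0)
position 6: 011 → 0  (bit 3 = 0)
position 1: 010 → 0  (bit 2 = 0)
position 5: 001 → 0  (bit 1 = 0)
position 3: 000 → 0  (bit 0 = 0)
bits b7..b0 = 10000000 = 128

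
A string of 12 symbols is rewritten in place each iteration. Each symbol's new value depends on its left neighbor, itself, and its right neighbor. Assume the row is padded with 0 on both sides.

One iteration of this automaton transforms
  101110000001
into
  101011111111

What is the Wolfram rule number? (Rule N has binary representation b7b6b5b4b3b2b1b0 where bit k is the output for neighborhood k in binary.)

95

position 3: 111 → 0  (bit 7 = 0)
position 4: 110 → 1  (bit 6 = 1)
position 1: 101 → 0  (bit 5 = 0)
position 5: 100 → 1  (bit 4 = 1)
position 2: 011 → 1  (bit 3 = 1)
position 0: 010 → 1  (bit 2 = 1)
position 10: 001 → 1  (bit 1 = 1)
position 6: 000 → 1  (bit 0 = 1)
bits b7..b0 = 01011111 = 95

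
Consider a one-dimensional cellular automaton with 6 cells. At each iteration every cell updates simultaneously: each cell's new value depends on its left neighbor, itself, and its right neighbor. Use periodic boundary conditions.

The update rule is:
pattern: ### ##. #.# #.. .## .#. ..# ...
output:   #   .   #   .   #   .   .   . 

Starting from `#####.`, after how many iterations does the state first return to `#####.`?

6

####.#
###.##
##.###
#.####
.#####
#####.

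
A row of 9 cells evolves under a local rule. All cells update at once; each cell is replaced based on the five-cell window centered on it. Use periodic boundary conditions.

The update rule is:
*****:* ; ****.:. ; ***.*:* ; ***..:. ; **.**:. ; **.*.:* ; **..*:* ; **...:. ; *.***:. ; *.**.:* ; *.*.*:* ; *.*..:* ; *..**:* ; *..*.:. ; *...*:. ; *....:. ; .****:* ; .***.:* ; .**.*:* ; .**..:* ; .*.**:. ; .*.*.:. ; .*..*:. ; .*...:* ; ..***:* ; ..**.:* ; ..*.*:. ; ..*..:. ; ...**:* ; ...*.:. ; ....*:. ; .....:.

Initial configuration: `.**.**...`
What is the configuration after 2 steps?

***.**..*

***.**...
***.**..*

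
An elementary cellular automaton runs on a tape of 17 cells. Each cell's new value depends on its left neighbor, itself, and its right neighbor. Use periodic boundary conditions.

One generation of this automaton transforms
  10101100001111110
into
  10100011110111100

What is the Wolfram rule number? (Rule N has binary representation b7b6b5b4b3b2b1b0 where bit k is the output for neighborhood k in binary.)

position 11: 111 → 1  (bit 7 = 1)
position 5: 110 → 0  (bit 6 = 0)
position 1: 101 → 0  (bit 5 = 0)
position 6: 100 → 1  (bit 4 = 1)
position 4: 011 → 0  (bit 3 = 0)
position 0: 010 → 1  (bit 2 = 1)
position 9: 001 → 1  (bit 1 = 1)
position 7: 000 → 1  (bit 0 = 1)
bits b7..b0 = 10010111 = 151

151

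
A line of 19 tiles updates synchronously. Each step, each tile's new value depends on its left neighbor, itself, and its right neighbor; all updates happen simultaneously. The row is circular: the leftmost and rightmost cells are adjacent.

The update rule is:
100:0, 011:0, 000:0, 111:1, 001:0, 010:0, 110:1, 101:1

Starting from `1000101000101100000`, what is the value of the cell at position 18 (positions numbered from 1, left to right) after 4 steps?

0000010000010100000
0000000000001000000
0000000000000000000
0000000000000000000
position 18 holds 0

0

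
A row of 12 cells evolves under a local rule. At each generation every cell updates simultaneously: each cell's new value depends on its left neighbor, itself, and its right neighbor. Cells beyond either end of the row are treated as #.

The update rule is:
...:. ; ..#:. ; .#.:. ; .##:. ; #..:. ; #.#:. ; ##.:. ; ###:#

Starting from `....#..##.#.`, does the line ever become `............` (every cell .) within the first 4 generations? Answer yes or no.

yes

............
all cells are . at generation 1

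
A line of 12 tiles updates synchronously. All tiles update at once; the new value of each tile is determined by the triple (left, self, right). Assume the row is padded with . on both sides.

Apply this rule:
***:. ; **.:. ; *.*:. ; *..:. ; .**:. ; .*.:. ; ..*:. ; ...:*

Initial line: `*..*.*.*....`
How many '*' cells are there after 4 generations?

8

generation 1: .........***
generation 2: ********....
generation 3: .........***  (repeats generation 1; period 2)
generation 4: ********....
count of *: 8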